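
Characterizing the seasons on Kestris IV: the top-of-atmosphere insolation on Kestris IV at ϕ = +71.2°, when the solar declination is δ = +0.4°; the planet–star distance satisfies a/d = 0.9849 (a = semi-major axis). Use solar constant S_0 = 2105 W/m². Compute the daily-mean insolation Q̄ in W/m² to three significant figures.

cos h₀ = −tan(+71.2°) tan(+0.400°) = -0.0205, h₀ = 1.5913 rad.
Bracket: h₀ sin ϕ sin δ + cos ϕ cos δ sin h₀ = 1.5913×0.94665×0.00698 + 0.32227×0.99998×0.99979 = 0.010515 + 0.322196 = 0.332711.
Inverse-square distance factor (a/d)² = 0.9849² = 0.970028.
Q̄ = (S_0/π) × 0.970028 × [bracket] = (2105/π) × 0.970028 × 0.332711 = 216.2 W/m².

Q̄ ≈ 216 W/m²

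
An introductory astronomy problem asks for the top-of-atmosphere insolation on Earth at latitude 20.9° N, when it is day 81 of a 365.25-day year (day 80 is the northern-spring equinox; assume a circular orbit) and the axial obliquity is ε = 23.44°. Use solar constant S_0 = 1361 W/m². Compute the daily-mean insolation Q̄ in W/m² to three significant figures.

Solar longitude: L_s = 360° × (81 − 80)/365.25 = 0.986°.
sin δ = sin 23.44° × sin 0.986° = 0.00684, so δ = +0.392°.
cos h₀ = −tan(+20.9°) tan(+0.392°) = -0.0026, h₀ = 1.5734 rad.
Bracket: h₀ sin ϕ sin δ + cos ϕ cos δ sin h₀ = 1.5734×0.35674×0.00684 + 0.93420×0.99998×1.00000 = 0.003839 + 0.934181 = 0.938020.
Q̄ = (S_0/π) × [bracket] = (1361/π) × 0.938020 = 406.4 W/m².

Q̄ ≈ 406 W/m²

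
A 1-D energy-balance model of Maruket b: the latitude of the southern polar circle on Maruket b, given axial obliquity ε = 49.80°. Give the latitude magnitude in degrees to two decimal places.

40.20°

The polar circle is the lowest latitude that experiences at least one full rotation of continuous darkness at the northern-summer solstice; it lies at |ϕ| = 90° − ε = 90° − 49.80° = 40.20°.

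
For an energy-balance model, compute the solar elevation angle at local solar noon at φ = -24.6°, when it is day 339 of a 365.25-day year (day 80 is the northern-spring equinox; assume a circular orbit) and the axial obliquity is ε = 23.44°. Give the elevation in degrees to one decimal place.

Solar longitude: λ_s = 360° × (339 − 80)/365.25 = 255.277°.
sin δ = sin 23.44° × sin 255.277° = -0.38473, so δ = -22.627°.
At local noon the hour angle is zero, so the zenith angle equals |φ − δ| = |-24.6° − (-22.627°)| = 1.973°.
Elevation = 90° − 1.973° = 88.0°.

88.0°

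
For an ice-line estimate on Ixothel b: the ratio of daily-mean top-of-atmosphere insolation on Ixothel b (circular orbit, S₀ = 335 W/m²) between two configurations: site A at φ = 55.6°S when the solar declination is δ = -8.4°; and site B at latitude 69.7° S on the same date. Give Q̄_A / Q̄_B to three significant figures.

Q̄_A / Q̄_B ≈ 1.30

— Configuration A (φ=-55.6°):
cos H₀ = −tan(-55.6°) tan(-8.400°) = -0.2157, H₀ = 1.7882 rad.
Bracket: H₀ sin φ sin δ + cos φ cos δ sin H₀ = 1.7882×-0.82511×-0.14608 + 0.56497×0.98927×0.97647 = 0.215535 + 0.545757 = 0.761292.
Q̄ = (S₀/π) × [bracket] = (335/π) × 0.761292 = 81.179 W/m².
— Configuration B (φ=-69.7°):
cos H₀ = −tan(-69.7°) tan(-8.400°) = -0.3992, H₀ = 1.9814 rad.
Bracket: H₀ sin φ sin δ + cos φ cos δ sin H₀ = 1.9814×-0.93789×-0.14608 + 0.34694×0.98927×0.91687 = 0.271466 + 0.314686 = 0.586152.
Q̄ = (S₀/π) × [bracket] = (335/π) × 0.586152 = 62.504 W/m².
Ratio Q̄_A / Q̄_B = 81.179 / 62.504 = 1.299.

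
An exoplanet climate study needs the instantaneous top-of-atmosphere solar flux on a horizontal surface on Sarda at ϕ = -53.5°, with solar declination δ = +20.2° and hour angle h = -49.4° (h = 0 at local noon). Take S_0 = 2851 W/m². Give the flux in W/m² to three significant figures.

244 W/m²

cos θ_z = sin ϕ sin δ + cos ϕ cos δ cos h = -0.277570 + 0.363286 = 0.085716.
Flux = S_0 · cos θ_z = 2851 × 0.085716 = 244.4 W/m².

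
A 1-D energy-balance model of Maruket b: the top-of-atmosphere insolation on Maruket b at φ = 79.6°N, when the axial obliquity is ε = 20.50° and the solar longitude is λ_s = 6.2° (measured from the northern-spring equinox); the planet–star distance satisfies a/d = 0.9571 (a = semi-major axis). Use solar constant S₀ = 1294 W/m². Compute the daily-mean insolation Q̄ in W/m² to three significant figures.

Solar declination: sin δ = sin ε · sin λ_s = sin 20.50° × sin 6.2° = 0.03782, so δ = +2.168°.
cos H₀ = −tan(+79.6°) tan(+2.168°) = -0.2062, H₀ = 1.7785 rad.
Bracket: H₀ sin φ sin δ + cos φ cos δ sin H₀ = 1.7785×0.98357×0.03782 + 0.18052×0.99928×0.97850 = 0.066158 + 0.176512 = 0.242670.
Inverse-square distance factor (a/d)² = 0.9571² = 0.916040.
Q̄ = (S₀/π) × 0.916040 × [bracket] = (1294/π) × 0.916040 × 0.242670 = 91.56 W/m².

Q̄ ≈ 91.6 W/m²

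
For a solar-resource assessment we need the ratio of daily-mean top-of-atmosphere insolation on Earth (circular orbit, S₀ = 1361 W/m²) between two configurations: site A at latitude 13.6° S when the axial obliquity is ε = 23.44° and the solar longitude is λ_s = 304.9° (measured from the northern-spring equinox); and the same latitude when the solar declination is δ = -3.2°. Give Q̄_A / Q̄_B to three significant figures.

Q̄_A / Q̄_B ≈ 1.05

— Configuration A (φ=-13.6°):
Solar declination: sin δ = sin ε · sin λ_s = sin 23.44° × sin 304.9° = -0.32625, so δ = -19.041°.
cos H₀ = −tan(-13.6°) tan(-19.041°) = -0.0835, H₀ = 1.6544 rad.
Bracket: H₀ sin φ sin δ + cos φ cos δ sin H₀ = 1.6544×-0.23514×-0.32625 + 0.97196×0.94528×0.99651 = 0.126916 + 0.915568 = 1.042484.
Q̄ = (S₀/π) × [bracket] = (1361/π) × 1.042484 = 451.62 W/m².
— Configuration B (φ=-13.6°):
cos H₀ = −tan(-13.6°) tan(-3.200°) = -0.0135, H₀ = 1.5843 rad.
Bracket: H₀ sin φ sin δ + cos φ cos δ sin H₀ = 1.5843×-0.23514×-0.05582 + 0.97196×0.99844×0.99991 = 0.020795 + 0.970356 = 0.991151.
Q̄ = (S₀/π) × [bracket] = (1361/π) × 0.991151 = 429.39 W/m².
Ratio Q̄_A / Q̄_B = 451.62 / 429.39 = 1.052.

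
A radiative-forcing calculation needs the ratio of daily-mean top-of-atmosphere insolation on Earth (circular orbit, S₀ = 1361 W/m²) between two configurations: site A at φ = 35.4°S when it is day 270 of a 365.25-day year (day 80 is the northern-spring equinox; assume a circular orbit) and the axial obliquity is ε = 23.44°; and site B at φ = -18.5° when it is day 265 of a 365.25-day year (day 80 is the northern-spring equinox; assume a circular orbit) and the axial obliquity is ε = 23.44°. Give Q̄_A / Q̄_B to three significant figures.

— Configuration A (φ=-35.4°):
Solar longitude: λ_s = 360° × (270 − 80)/365.25 = 187.269°.
sin δ = sin 23.44° × sin 187.269° = -0.05033, so δ = -2.885°.
cos H₀ = −tan(-35.4°) tan(-2.885°) = -0.0358, H₀ = 1.6066 rad.
Bracket: H₀ sin φ sin δ + cos φ cos δ sin H₀ = 1.6066×-0.57928×-0.05033 + 0.81513×0.99873×0.99936 = 0.046841 + 0.813574 = 0.860415.
Q̄ = (S₀/π) × [bracket] = (1361/π) × 0.860415 = 372.75 W/m².
— Configuration B (φ=-18.5°):
Solar longitude: λ_s = 360° × (265 − 80)/365.25 = 182.341°.
sin δ = sin 23.44° × sin 182.341° = -0.01625, so δ = -0.931°.
cos H₀ = −tan(-18.5°) tan(-0.931°) = -0.0054, H₀ = 1.5762 rad.
Bracket: H₀ sin φ sin δ + cos φ cos δ sin H₀ = 1.5762×-0.31730×-0.01625 + 0.94832×0.99987×0.99999 = 0.008127 + 0.948187 = 0.956314.
Q̄ = (S₀/π) × [bracket] = (1361/π) × 0.956314 = 414.29 W/m².
Ratio Q̄_A / Q̄_B = 372.75 / 414.29 = 0.8997.

Q̄_A / Q̄_B ≈ 0.900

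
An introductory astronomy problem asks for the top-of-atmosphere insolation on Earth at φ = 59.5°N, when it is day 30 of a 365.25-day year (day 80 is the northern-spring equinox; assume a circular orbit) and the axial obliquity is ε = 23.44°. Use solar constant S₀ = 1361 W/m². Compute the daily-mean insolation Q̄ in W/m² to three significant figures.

Solar longitude: λ_s = 360° × (30 − 80)/365.25 = -49.281°, i.e. -49.281° + 360° = 310.719°.
sin δ = sin 23.44° × sin 310.719° = -0.30149, so δ = -17.547°.
cos H₀ = −tan(+59.5°) tan(-17.547°) = 0.5368, H₀ = 1.0041 rad.
Bracket: H₀ sin φ sin δ + cos φ cos δ sin H₀ = 1.0041×0.86163×-0.30149 + 0.50754×0.95347×0.84370 = -0.260838 + 0.408287 = 0.147449.
Q̄ = (S₀/π) × [bracket] = (1361/π) × 0.147449 = 63.88 W/m².

Q̄ ≈ 63.9 W/m²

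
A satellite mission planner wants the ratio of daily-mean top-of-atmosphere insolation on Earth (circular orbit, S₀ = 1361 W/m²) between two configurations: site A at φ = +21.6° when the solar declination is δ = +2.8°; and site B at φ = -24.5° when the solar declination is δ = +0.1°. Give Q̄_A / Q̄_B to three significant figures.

— Configuration A (φ=+21.6°):
cos H₀ = −tan(+21.6°) tan(+2.800°) = -0.0194, H₀ = 1.5902 rad.
Bracket: H₀ sin φ sin δ + cos φ cos δ sin H₀ = 1.5902×0.36812×0.04885 + 0.92978×0.99881×0.99981 = 0.028596 + 0.928497 = 0.957093.
Q̄ = (S₀/π) × [bracket] = (1361/π) × 0.957093 = 414.63 W/m².
— Configuration B (φ=-24.5°):
cos H₀ = −tan(-24.5°) tan(+0.100°) = 0.0008, H₀ = 1.5700 rad.
Bracket: H₀ sin φ sin δ + cos φ cos δ sin H₀ = 1.5700×-0.41469×0.00175 + 0.90996×1.00000×1.00000 = -0.001139 + 0.909960 = 0.908821.
Q̄ = (S₀/π) × [bracket] = (1361/π) × 0.908821 = 393.72 W/m².
Ratio Q̄_A / Q̄_B = 414.63 / 393.72 = 1.053.

Q̄_A / Q̄_B ≈ 1.05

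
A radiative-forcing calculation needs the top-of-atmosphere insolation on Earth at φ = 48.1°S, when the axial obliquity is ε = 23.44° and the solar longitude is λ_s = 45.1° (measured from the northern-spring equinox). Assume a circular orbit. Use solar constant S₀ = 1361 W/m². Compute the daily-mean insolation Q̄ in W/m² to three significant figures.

Solar declination: sin δ = sin ε · sin λ_s = sin 23.44° × sin 45.1° = 0.28177, so δ = +16.366°.
cos H₀ = −tan(-48.1°) tan(+16.366°) = 0.3273, H₀ = 1.2374 rad.
Bracket: H₀ sin φ sin δ + cos φ cos δ sin H₀ = 1.2374×-0.74431×0.28177 + 0.66783×0.95948×0.94492 = -0.259513 + 0.605476 = 0.345963.
Q̄ = (S₀/π) × [bracket] = (1361/π) × 0.345963 = 149.9 W/m².

Q̄ ≈ 150 W/m²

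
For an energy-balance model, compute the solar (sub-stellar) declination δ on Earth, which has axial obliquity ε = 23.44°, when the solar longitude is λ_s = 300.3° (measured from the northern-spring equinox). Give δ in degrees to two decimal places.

δ = -20.09°

sin δ = sin ε · sin λ_s = sin 23.44° × sin 300.3° = -0.343449.
δ = arcsin(-0.343449) = -20.09°.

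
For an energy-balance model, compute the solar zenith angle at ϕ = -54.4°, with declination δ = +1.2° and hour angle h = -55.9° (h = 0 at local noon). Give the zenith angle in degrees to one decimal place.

cos θ_z = sin ϕ sin δ + cos ϕ cos δ cos h = -0.017028 + 0.326289 = 0.309261.
θ_z = arccos(0.309261) = 72.0°.

θ_z = 72.0°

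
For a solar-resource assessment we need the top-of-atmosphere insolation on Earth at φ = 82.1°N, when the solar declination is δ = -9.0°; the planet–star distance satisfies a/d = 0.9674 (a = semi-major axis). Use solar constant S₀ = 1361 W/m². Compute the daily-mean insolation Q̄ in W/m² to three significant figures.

cos H₀ = −tan(+82.1°) tan(-9.000°) = 1.1414 ≥ 1 ⇒ polar night, H₀ = 0 and Q̄ = 0.
Inverse-square distance factor (a/d)² = 0.9674² = 0.935863.

Q̄ ≈ 0.00 W/m²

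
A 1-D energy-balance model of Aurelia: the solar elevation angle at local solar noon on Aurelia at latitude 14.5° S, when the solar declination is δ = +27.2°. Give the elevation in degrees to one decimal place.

48.3°

At local noon the hour angle is zero, so the zenith angle equals |φ − δ| = |-14.5° − (+27.200°)| = 41.700°.
Elevation = 90° − 41.700° = 48.3°.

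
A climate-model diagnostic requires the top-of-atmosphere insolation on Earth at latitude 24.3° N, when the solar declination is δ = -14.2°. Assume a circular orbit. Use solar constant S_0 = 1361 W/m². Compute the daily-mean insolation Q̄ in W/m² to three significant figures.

Q̄ ≈ 317 W/m²

cos h₀ = −tan(+24.3°) tan(-14.200°) = 0.1143, h₀ = 1.4563 rad.
Bracket: h₀ sin ϕ sin δ + cos ϕ cos δ sin h₀ = 1.4563×0.41151×-0.24531 + 0.91140×0.96945×0.99345 = -0.147010 + 0.877769 = 0.730759.
Q̄ = (S_0/π) × [bracket] = (1361/π) × 0.730759 = 316.6 W/m².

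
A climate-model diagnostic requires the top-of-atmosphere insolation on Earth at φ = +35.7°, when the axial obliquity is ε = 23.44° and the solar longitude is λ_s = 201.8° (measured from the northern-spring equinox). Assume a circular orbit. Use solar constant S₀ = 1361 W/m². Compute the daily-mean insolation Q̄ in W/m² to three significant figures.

Q̄ ≈ 291 W/m²

Solar declination: sin δ = sin ε · sin λ_s = sin 23.44° × sin 201.8° = -0.14773, so δ = -8.495°.
cos H₀ = −tan(+35.7°) tan(-8.495°) = 0.1073, H₀ = 1.4633 rad.
Bracket: H₀ sin φ sin δ + cos φ cos δ sin H₀ = 1.4633×0.58354×-0.14773 + 0.81208×0.98903×0.99422 = -0.126146 + 0.798529 = 0.672383.
Q̄ = (S₀/π) × [bracket] = (1361/π) × 0.672383 = 291.3 W/m².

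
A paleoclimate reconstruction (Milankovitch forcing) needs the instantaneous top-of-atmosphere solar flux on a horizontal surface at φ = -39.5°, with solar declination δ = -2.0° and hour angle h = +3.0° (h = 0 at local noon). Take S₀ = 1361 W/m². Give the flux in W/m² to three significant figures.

cos θ_z = sin φ sin δ + cos φ cos δ cos h = 0.022199 + 0.770098 = 0.792297.
Flux = S₀ · cos θ_z = 1361 × 0.792297 = 1078 W/m².

1.08e+03 W/m²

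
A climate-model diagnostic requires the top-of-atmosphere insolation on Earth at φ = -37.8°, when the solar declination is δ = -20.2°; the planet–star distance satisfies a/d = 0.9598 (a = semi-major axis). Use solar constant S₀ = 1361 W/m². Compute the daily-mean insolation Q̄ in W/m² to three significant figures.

Q̄ ≈ 441 W/m²

cos H₀ = −tan(-37.8°) tan(-20.200°) = -0.2854, H₀ = 1.8602 rad.
Bracket: H₀ sin φ sin δ + cos φ cos δ sin H₀ = 1.8602×-0.61291×-0.34530 + 0.79016×0.93849×0.95841 = 0.393689 + 0.710716 = 1.104405.
Inverse-square distance factor (a/d)² = 0.9598² = 0.921216.
Q̄ = (S₀/π) × 0.921216 × [bracket] = (1361/π) × 0.921216 × 1.104405 = 440.8 W/m².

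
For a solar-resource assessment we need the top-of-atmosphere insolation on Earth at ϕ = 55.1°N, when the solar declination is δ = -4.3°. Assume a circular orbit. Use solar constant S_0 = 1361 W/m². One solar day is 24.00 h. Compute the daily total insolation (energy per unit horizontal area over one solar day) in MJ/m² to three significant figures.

17.9 MJ/m²

cos h₀ = −tan(+55.1°) tan(-4.300°) = 0.1078, h₀ = 1.4628 rad.
Bracket: h₀ sin ϕ sin δ + cos ϕ cos δ sin h₀ = 1.4628×0.82015×-0.07498 + 0.57215×0.99719×0.99417 = -0.089955 + 0.567216 = 0.477261.
Q̄ = (S_0/π) × [bracket] = (1361/π) × 0.477261 = 206.76 W/m².
Daily total = Q̄ × 24.00 h × 3600 s/h = 206.76 × 24.00 × 3600 / 10⁶ = 17.86 MJ/m².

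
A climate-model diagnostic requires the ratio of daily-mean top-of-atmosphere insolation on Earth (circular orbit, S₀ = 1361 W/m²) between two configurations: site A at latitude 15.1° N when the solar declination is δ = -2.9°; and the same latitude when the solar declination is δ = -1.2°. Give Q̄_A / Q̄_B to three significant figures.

Q̄_A / Q̄_B ≈ 0.986

— Configuration A (φ=+15.1°):
cos H₀ = −tan(+15.1°) tan(-2.900°) = 0.0137, H₀ = 1.5571 rad.
Bracket: H₀ sin φ sin δ + cos φ cos δ sin H₀ = 1.5571×0.26050×-0.05059 + 0.96547×0.99872×0.99991 = -0.020521 + 0.964147 = 0.943626.
Q̄ = (S₀/π) × [bracket] = (1361/π) × 0.943626 = 408.80 W/m².
— Configuration B (φ=+15.1°):
cos H₀ = −tan(+15.1°) tan(-1.200°) = 0.0057, H₀ = 1.5651 rad.
Bracket: H₀ sin φ sin δ + cos φ cos δ sin H₀ = 1.5651×0.26050×-0.02094 + 0.96547×0.99978×0.99998 = -0.008537 + 0.965238 = 0.956701.
Q̄ = (S₀/π) × [bracket] = (1361/π) × 0.956701 = 414.46 W/m².
Ratio Q̄_A / Q̄_B = 408.80 / 414.46 = 0.9863.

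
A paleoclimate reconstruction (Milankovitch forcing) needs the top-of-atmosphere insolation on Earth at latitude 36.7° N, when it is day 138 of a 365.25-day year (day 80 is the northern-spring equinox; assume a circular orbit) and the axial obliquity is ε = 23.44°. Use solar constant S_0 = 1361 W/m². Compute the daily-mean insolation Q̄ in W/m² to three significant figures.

Q̄ ≈ 475 W/m²

Solar longitude: L_s = 360° × (138 − 80)/365.25 = 57.166°.
sin δ = sin 23.44° × sin 57.166° = 0.33424, so δ = +19.526°.
cos h₀ = −tan(+36.7°) tan(+19.526°) = -0.2643, h₀ = 1.8383 rad.
Bracket: h₀ sin ϕ sin δ + cos ϕ cos δ sin h₀ = 1.8383×0.59763×0.33424 + 0.80178×0.94249×0.96443 = 0.367204 + 0.728790 = 1.095994.
Q̄ = (S_0/π) × [bracket] = (1361/π) × 1.095994 = 474.8 W/m².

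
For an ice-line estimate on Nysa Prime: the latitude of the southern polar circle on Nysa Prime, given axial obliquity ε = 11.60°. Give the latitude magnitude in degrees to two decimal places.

The polar circle is the lowest latitude that experiences at least one full rotation of continuous darkness at the northern-summer solstice; it lies at |φ| = 90° − ε = 90° − 11.60° = 78.40°.

78.40°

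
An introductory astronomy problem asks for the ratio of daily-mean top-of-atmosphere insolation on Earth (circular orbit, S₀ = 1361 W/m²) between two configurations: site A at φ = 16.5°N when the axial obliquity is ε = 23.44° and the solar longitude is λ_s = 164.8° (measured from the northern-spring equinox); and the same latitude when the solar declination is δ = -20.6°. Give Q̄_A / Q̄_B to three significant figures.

Q̄_A / Q̄_B ≈ 1.34

— Configuration A (φ=+16.5°):
Solar declination: sin δ = sin ε · sin λ_s = sin 23.44° × sin 164.8° = 0.10430, so δ = +5.987°.
cos H₀ = −tan(+16.5°) tan(+5.987°) = -0.0311, H₀ = 1.6019 rad.
Bracket: H₀ sin φ sin δ + cos φ cos δ sin H₀ = 1.6019×0.28402×0.10430 + 0.95882×0.99455×0.99952 = 0.047454 + 0.953137 = 1.000591.
Q̄ = (S₀/π) × [bracket] = (1361/π) × 1.000591 = 433.48 W/m².
— Configuration B (φ=+16.5°):
cos H₀ = −tan(+16.5°) tan(-20.600°) = 0.1113, H₀ = 1.4592 rad.
Bracket: H₀ sin φ sin δ + cos φ cos δ sin H₀ = 1.4592×0.28402×-0.35184 + 0.95882×0.93606×0.99378 = -0.145817 + 0.891931 = 0.746114.
Q̄ = (S₀/π) × [bracket] = (1361/π) × 0.746114 = 323.23 W/m².
Ratio Q̄_A / Q̄_B = 433.48 / 323.23 = 1.341.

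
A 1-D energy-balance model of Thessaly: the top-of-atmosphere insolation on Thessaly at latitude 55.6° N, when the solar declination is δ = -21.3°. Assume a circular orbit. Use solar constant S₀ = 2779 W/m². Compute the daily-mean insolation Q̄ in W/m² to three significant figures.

Q̄ ≈ 127 W/m²

cos H₀ = −tan(+55.6°) tan(-21.300°) = 0.5694, H₀ = 0.9650 rad.
Bracket: H₀ sin φ sin δ + cos φ cos δ sin H₀ = 0.9650×0.82511×-0.36325 + 0.56497×0.93169×0.82205 = -0.289231 + 0.432708 = 0.143477.
Q̄ = (S₀/π) × [bracket] = (2779/π) × 0.143477 = 126.9 W/m².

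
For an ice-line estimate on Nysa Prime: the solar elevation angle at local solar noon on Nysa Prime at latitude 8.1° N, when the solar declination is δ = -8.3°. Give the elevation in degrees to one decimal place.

At local noon the hour angle is zero, so the zenith angle equals |φ − δ| = |+8.1° − (-8.300°)| = 16.400°.
Elevation = 90° − 16.400° = 73.6°.

73.6°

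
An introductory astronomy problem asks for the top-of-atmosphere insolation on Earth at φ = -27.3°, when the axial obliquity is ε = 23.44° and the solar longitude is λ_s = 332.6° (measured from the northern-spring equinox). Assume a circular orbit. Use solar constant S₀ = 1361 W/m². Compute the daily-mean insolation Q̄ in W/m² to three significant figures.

Solar declination: sin δ = sin ε · sin λ_s = sin 23.44° × sin 332.6° = -0.18306, so δ = -10.548°.
cos H₀ = −tan(-27.3°) tan(-10.548°) = -0.0961, H₀ = 1.6671 rad.
Bracket: H₀ sin φ sin δ + cos φ cos δ sin H₀ = 1.6671×-0.45865×-0.18306 + 0.88862×0.98310×0.99537 = 0.139970 + 0.869558 = 1.009528.
Q̄ = (S₀/π) × [bracket] = (1361/π) × 1.009528 = 437.3 W/m².

Q̄ ≈ 437 W/m²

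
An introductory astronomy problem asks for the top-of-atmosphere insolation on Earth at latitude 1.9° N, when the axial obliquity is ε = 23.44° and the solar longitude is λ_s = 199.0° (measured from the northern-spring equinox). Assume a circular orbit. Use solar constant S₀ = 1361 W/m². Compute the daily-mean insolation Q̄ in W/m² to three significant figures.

Solar declination: sin δ = sin ε · sin λ_s = sin 23.44° × sin 199.0° = -0.12951, so δ = -7.441°.
cos H₀ = −tan(+1.9°) tan(-7.441°) = 0.0043, H₀ = 1.5665 rad.
Bracket: H₀ sin φ sin δ + cos φ cos δ sin H₀ = 1.5665×0.03316×-0.12951 + 0.99945×0.99158×0.99999 = -0.006727 + 0.991025 = 0.984298.
Q̄ = (S₀/π) × [bracket] = (1361/π) × 0.984298 = 426.4 W/m².

Q̄ ≈ 426 W/m²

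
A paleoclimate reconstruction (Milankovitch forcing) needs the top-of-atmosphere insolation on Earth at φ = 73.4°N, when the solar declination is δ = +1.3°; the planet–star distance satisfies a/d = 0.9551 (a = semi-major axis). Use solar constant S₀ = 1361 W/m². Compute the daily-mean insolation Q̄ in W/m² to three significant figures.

cos H₀ = −tan(+73.4°) tan(+1.300°) = -0.0761, H₀ = 1.6470 rad.
Bracket: H₀ sin φ sin δ + cos φ cos δ sin H₀ = 1.6470×0.95832×0.02269 + 0.28569×0.99974×0.99710 = 0.035813 + 0.284787 = 0.320600.
Inverse-square distance factor (a/d)² = 0.9551² = 0.912216.
Q̄ = (S₀/π) × 0.912216 × [bracket] = (1361/π) × 0.912216 × 0.320600 = 126.7 W/m².

Q̄ ≈ 127 W/m²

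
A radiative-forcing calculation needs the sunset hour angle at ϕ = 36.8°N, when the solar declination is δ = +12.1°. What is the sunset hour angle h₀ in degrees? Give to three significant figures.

cos h₀ = −tan ϕ · tan δ = −tan(+36.8°) × tan(+12.100°) = -0.1604, so h₀ = 1.7319 rad = 99.23°.

h₀ = 99.2°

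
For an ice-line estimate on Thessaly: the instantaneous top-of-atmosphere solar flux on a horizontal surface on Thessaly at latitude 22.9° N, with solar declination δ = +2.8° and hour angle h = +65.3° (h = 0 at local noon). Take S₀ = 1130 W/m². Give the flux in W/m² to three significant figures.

cos θ_z = sin φ sin δ + cos φ cos δ cos h = 0.019009 + 0.384473 = 0.403482.
Flux = S₀ · cos θ_z = 1130 × 0.403482 = 455.9 W/m².

456 W/m²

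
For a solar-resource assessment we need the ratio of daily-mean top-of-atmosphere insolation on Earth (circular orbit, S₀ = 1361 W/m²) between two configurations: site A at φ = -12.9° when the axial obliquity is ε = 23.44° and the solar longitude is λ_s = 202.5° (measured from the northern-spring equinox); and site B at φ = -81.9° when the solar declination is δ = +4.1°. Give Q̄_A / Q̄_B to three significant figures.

— Configuration A (φ=-12.9°):
Solar declination: sin δ = sin ε · sin λ_s = sin 23.44° × sin 202.5° = -0.15223, so δ = -8.756°.
cos H₀ = −tan(-12.9°) tan(-8.756°) = -0.0353, H₀ = 1.6061 rad.
Bracket: H₀ sin φ sin δ + cos φ cos δ sin H₀ = 1.6061×-0.22325×-0.15223 + 0.97476×0.98835×0.99938 = 0.054584 + 0.962807 = 1.017391.
Q̄ = (S₀/π) × [bracket] = (1361/π) × 1.017391 = 440.75 W/m².
— Configuration B (φ=-81.9°):
cos H₀ = −tan(-81.9°) tan(+4.100°) = 0.5037, H₀ = 1.0430 rad.
Bracket: H₀ sin φ sin δ + cos φ cos δ sin H₀ = 1.0430×-0.99002×0.07150 + 0.14090×0.99744×0.86390 = -0.073830 + 0.121412 = 0.047582.
Q̄ = (S₀/π) × [bracket] = (1361/π) × 0.047582 = 20.613 W/m².
Ratio Q̄_A / Q̄_B = 440.75 / 20.613 = 21.38.

Q̄_A / Q̄_B ≈ 21.4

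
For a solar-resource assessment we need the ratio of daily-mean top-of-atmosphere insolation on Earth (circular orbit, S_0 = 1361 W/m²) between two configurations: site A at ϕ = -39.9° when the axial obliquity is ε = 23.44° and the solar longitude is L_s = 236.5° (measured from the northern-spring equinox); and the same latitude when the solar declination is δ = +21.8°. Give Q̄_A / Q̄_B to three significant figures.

Q̄_A / Q̄_B ≈ 2.88

— Configuration A (ϕ=-39.9°):
Solar declination: sin δ = sin ε · sin L_s = sin 23.44° × sin 236.5° = -0.33171, so δ = -19.373°.
cos h₀ = −tan(-39.9°) tan(-19.373°) = -0.2940, h₀ = 1.8692 rad.
Bracket: h₀ sin ϕ sin δ + cos ϕ cos δ sin h₀ = 1.8692×-0.64145×-0.33171 + 0.76717×0.94338×0.95581 = 0.397720 + 0.691751 = 1.089471.
Q̄ = (S_0/π) × [bracket] = (1361/π) × 1.089471 = 471.98 W/m².
— Configuration B (ϕ=-39.9°):
cos h₀ = −tan(-39.9°) tan(+21.800°) = 0.3344, h₀ = 1.2298 rad.
Bracket: h₀ sin ϕ sin δ + cos ϕ cos δ sin h₀ = 1.2298×-0.64145×0.37137 + 0.76717×0.92849×0.94242 = -0.292957 + 0.671295 = 0.378338.
Q̄ = (S_0/π) × [bracket] = (1361/π) × 0.378338 = 163.90 W/m².
Ratio Q̄_A / Q̄_B = 471.98 / 163.90 = 2.880.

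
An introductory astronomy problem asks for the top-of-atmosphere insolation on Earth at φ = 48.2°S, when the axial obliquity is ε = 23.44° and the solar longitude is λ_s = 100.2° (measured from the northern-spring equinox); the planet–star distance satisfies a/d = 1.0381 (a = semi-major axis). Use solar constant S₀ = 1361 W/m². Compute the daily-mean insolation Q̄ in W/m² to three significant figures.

Q̄ ≈ 105 W/m²

Solar declination: sin δ = sin ε · sin λ_s = sin 23.44° × sin 100.2° = 0.39150, so δ = +23.048°.
cos H₀ = −tan(-48.2°) tan(+23.048°) = 0.4759, H₀ = 1.0749 rad.
Bracket: H₀ sin φ sin δ + cos φ cos δ sin H₀ = 1.0749×-0.74548×0.39150 + 0.66653×0.92018×0.87952 = -0.313715 + 0.539434 = 0.225719.
Inverse-square distance factor (a/d)² = 1.0381² = 1.077652.
Q̄ = (S₀/π) × 1.077652 × [bracket] = (1361/π) × 1.077652 × 0.225719 = 105.4 W/m².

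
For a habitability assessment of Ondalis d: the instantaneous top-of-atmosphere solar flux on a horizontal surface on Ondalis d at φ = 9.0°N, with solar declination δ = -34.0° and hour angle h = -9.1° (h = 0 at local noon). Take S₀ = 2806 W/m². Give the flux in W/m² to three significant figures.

2.02e+03 W/m²

cos θ_z = sin φ sin δ + cos φ cos δ cos h = -0.087477 + 0.808525 = 0.721048.
Flux = S₀ · cos θ_z = 2806 × 0.721048 = 2023 W/m².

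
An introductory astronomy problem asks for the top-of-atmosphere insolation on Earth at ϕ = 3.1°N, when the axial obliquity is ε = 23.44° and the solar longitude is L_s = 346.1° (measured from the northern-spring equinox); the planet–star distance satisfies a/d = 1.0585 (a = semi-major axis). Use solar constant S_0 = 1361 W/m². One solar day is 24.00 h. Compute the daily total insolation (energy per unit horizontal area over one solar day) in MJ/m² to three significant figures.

41.3 MJ/m²

Solar declination: sin δ = sin ε · sin L_s = sin 23.44° × sin 346.1° = -0.09556, so δ = -5.484°.
cos h₀ = −tan(+3.1°) tan(-5.484°) = 0.0052, h₀ = 1.5656 rad.
Bracket: h₀ sin ϕ sin δ + cos ϕ cos δ sin h₀ = 1.5656×0.05408×-0.09556 + 0.99854×0.99542×0.99999 = -0.008091 + 0.993957 = 0.985866.
Inverse-square distance factor (a/d)² = 1.0585² = 1.120422.
Q̄ = (S_0/π) × 1.120422 × [bracket] = (1361/π) × 1.120422 × 0.985866 = 478.53 W/m².
Daily total = Q̄ × 24.00 h × 3600 s/h = 478.53 × 24.00 × 3600 / 10⁶ = 41.34 MJ/m².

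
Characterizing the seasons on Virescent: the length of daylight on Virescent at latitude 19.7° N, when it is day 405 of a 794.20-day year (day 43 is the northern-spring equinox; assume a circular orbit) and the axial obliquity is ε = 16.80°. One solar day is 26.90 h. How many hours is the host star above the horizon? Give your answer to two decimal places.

Solar longitude: λ_s = 360° × (405 − 43)/794.20 = 164.090°.
sin δ = sin 16.80° × sin 164.090° = 0.07923, so δ = +4.544°.
cos H₀ = −tan φ · tan δ = −tan(+19.7°) × tan(+4.544°) = -0.0285, so H₀ = 1.5993 rad = 91.63°.
Daylight = 2H₀/(2π) × 26.90 h = (1.5993/π) × 26.90 = 13.69 h.

13.69 h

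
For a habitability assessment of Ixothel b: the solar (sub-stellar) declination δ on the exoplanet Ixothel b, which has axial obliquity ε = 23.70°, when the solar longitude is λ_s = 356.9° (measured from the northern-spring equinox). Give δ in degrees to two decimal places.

sin δ = sin ε · sin λ_s = sin 23.70° × sin 356.9° = -0.021737.
δ = arcsin(-0.021737) = -1.25°.

δ = -1.25°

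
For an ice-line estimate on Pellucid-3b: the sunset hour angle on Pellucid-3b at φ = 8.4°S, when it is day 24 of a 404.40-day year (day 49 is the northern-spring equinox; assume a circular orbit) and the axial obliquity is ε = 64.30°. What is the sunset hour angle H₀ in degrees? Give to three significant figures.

H₀ = 93.1°

Solar longitude: λ_s = 360° × (24 − 49)/404.40 = -22.255°, i.e. -22.255° + 360° = 337.745°.
sin δ = sin 64.30° × sin 337.745° = -0.34127, so δ = -19.954°.
cos H₀ = −tan φ · tan δ = −tan(-8.4°) × tan(-19.954°) = -0.0536, so H₀ = 1.6244 rad = 93.07°.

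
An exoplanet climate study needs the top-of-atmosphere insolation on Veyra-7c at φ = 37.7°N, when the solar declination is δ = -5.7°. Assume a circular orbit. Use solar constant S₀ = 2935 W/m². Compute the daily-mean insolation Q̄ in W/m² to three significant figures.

cos H₀ = −tan(+37.7°) tan(-5.700°) = 0.0771, H₀ = 1.4936 rad.
Bracket: H₀ sin φ sin δ + cos φ cos δ sin H₀ = 1.4936×0.61153×-0.09932 + 0.79122×0.99506×0.99702 = -0.090717 + 0.784965 = 0.694248.
Q̄ = (S₀/π) × [bracket] = (2935/π) × 0.694248 = 648.6 W/m².

Q̄ ≈ 649 W/m²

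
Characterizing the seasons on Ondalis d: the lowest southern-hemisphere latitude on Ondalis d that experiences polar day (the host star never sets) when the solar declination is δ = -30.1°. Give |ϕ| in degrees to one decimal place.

|ϕ| = 59.9°

Polar day requires cos h₀ = −tan ϕ tan δ ≤ −1, i.e. tan ϕ tan δ ≥ 1.
The boundary is |tan ϕ| · |tan δ| = 1, so |ϕ| = 90° − |δ| = 90° − 30.1° = 59.9° in the southern hemisphere.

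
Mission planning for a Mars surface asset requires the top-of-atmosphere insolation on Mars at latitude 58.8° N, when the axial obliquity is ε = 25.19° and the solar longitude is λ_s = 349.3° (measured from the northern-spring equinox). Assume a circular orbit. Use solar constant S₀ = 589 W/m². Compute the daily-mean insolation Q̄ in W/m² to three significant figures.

Solar declination: sin δ = sin ε · sin λ_s = sin 25.19° × sin 349.3° = -0.07902, so δ = -4.532°.
cos H₀ = −tan(+58.8°) tan(-4.532°) = 0.1309, H₀ = 1.4395 rad.
Bracket: H₀ sin φ sin δ + cos φ cos δ sin H₀ = 1.4395×0.85536×-0.07902 + 0.51803×0.99687×0.99140 = -0.097297 + 0.511967 = 0.414670.
Q̄ = (S₀/π) × [bracket] = (589/π) × 0.414670 = 77.74 W/m².

Q̄ ≈ 77.7 W/m²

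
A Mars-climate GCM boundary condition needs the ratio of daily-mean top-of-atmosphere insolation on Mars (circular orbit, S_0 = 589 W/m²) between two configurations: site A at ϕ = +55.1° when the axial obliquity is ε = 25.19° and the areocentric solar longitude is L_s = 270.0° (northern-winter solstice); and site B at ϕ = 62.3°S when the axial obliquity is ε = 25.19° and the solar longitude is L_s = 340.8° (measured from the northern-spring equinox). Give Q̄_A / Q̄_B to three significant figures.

— Configuration A (ϕ=+55.1°):
sin δ = sin 25.19° × sin 270.0° = -0.42562, so δ = -25.190°.
cos h₀ = −tan(+55.1°) tan(-25.190°) = 0.6742, h₀ = 0.8309 rad.
Bracket: h₀ sin ϕ sin δ + cos ϕ cos δ sin h₀ = 0.8309×0.82015×-0.42562 + 0.57215×0.90490×0.73852 = -0.290044 + 0.382360 = 0.092316.
Q̄ = (S_0/π) × [bracket] = (589/π) × 0.092316 = 17.308 W/m².
— Configuration B (ϕ=-62.3°):
Solar declination: sin δ = sin ε · sin L_s = sin 25.19° × sin 340.8° = -0.13997, so δ = -8.046°.
cos h₀ = −tan(-62.3°) tan(-8.046°) = -0.2693, h₀ = 1.8434 rad.
Bracket: h₀ sin ϕ sin δ + cos ϕ cos δ sin h₀ = 1.8434×-0.88539×-0.13997 + 0.46484×0.99016×0.96307 = 0.228449 + 0.443268 = 0.671717.
Q̄ = (S_0/π) × [bracket] = (589/π) × 0.671717 = 125.94 W/m².
Ratio Q̄_A / Q̄_B = 17.308 / 125.94 = 0.1374.

Q̄_A / Q̄_B ≈ 0.137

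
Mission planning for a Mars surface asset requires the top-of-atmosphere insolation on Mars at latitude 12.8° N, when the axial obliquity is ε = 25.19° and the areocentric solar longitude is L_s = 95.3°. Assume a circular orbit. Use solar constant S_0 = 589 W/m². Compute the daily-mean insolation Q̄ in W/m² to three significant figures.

Q̄ ≈ 194 W/m²

sin δ = sin 25.19° × sin 95.3° = 0.42380, so δ = +25.075°.
cos h₀ = −tan(+12.8°) tan(+25.075°) = -0.1063, h₀ = 1.6773 rad.
Bracket: h₀ sin ϕ sin δ + cos ϕ cos δ sin h₀ = 1.6773×0.22155×0.42380 + 0.97515×0.90575×0.99433 = 0.157487 + 0.878234 = 1.035721.
Q̄ = (S_0/π) × [bracket] = (589/π) × 1.035721 = 194.2 W/m².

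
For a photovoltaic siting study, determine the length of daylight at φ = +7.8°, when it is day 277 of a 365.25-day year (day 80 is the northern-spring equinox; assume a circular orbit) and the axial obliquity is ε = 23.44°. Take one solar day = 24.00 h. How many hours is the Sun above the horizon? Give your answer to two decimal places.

Solar longitude: λ_s = 360° × (277 − 80)/365.25 = 194.168°.
sin δ = sin 23.44° × sin 194.168° = -0.09737, so δ = -5.588°.
cos H₀ = −tan φ · tan δ = −tan(+7.8°) × tan(-5.588°) = 0.0134, so H₀ = 1.5574 rad = 89.23°.
Daylight = 2H₀/(2π) × 24.00 h = (1.5574/π) × 24.00 = 11.90 h.

11.90 h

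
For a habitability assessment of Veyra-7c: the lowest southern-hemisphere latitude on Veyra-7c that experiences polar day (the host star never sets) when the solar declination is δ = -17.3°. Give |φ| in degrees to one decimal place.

Polar day requires cos H₀ = −tan φ tan δ ≤ −1, i.e. tan φ tan δ ≥ 1.
The boundary is |tan φ| · |tan δ| = 1, so |φ| = 90° − |δ| = 90° − 17.3° = 72.7° in the southern hemisphere.

|φ| = 72.7°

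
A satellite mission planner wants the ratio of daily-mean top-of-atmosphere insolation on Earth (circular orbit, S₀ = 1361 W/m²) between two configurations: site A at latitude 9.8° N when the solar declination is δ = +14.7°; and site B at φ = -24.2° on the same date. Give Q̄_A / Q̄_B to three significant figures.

Q̄_A / Q̄_B ≈ 1.41

— Configuration A (φ=+9.8°):
cos H₀ = −tan(+9.8°) tan(+14.700°) = -0.0453, H₀ = 1.6161 rad.
Bracket: H₀ sin φ sin δ + cos φ cos δ sin H₀ = 1.6161×0.17021×0.25376 + 0.98541×0.96727×0.99897 = 0.069803 + 0.952176 = 1.021979.
Q̄ = (S₀/π) × [bracket] = (1361/π) × 1.021979 = 442.74 W/m².
— Configuration B (φ=-24.2°):
cos H₀ = −tan(-24.2°) tan(+14.700°) = 0.1179, H₀ = 1.4526 rad.
Bracket: H₀ sin φ sin δ + cos φ cos δ sin H₀ = 1.4526×-0.40992×0.25376 + 0.91212×0.96727×0.99303 = -0.151101 + 0.876117 = 0.725016.
Q̄ = (S₀/π) × [bracket] = (1361/π) × 0.725016 = 314.09 W/m².
Ratio Q̄_A / Q̄_B = 442.74 / 314.09 = 1.410.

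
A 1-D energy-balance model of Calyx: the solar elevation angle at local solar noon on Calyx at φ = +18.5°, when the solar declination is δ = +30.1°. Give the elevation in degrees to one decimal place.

78.4°

At local noon the hour angle is zero, so the zenith angle equals |φ − δ| = |+18.5° − (+30.100°)| = 11.600°.
Elevation = 90° − 11.600° = 78.4°.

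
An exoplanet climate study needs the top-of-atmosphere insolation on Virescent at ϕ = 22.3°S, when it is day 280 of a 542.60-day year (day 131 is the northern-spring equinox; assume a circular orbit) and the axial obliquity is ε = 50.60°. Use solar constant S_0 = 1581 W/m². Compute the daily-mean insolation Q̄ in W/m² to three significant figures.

Q̄ ≈ 108 W/m²

Solar longitude: L_s = 360° × (280 − 131)/542.60 = 98.857°.
sin δ = sin 50.60° × sin 98.857° = 0.76352, so δ = +49.775°.
cos h₀ = −tan(-22.3°) tan(+49.775°) = 0.4849, h₀ = 1.0645 rad.
Bracket: h₀ sin ϕ sin δ + cos ϕ cos δ sin h₀ = 1.0645×-0.37946×0.76352 + 0.92521×0.64579×0.87457 = -0.308413 + 0.522548 = 0.214135.
Q̄ = (S_0/π) × [bracket] = (1581/π) × 0.214135 = 107.8 W/m².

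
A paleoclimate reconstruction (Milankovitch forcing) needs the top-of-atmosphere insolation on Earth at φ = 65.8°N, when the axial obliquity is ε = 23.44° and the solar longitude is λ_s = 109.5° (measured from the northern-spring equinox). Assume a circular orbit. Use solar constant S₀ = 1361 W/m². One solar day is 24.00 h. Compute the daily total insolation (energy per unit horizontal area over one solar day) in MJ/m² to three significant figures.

40.6 MJ/m²

Solar declination: sin δ = sin ε · sin λ_s = sin 23.44° × sin 109.5° = 0.37497, so δ = +22.023°.
cos H₀ = −tan(+65.8°) tan(+22.023°) = -0.9000, H₀ = 2.6906 rad.
Bracket: H₀ sin φ sin δ + cos φ cos δ sin H₀ = 2.6906×0.91212×0.37497 + 0.40992×0.92704×0.43585 = 0.920233 + 0.165628 = 1.085861.
Q̄ = (S₀/π) × [bracket] = (1361/π) × 1.085861 = 470.42 W/m².
Daily total = Q̄ × 24.00 h × 3600 s/h = 470.42 × 24.00 × 3600 / 10⁶ = 40.64 MJ/m².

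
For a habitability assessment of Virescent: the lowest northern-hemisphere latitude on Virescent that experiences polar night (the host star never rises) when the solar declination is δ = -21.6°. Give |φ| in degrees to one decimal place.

Polar night requires cos H₀ = −tan φ tan δ ≥ 1, i.e. tan φ tan δ ≤ −1.
The boundary is |tan φ| · |tan δ| = 1, so |φ| = 90° − |δ| = 90° − 21.6° = 68.4° in the northern hemisphere.

|φ| = 68.4°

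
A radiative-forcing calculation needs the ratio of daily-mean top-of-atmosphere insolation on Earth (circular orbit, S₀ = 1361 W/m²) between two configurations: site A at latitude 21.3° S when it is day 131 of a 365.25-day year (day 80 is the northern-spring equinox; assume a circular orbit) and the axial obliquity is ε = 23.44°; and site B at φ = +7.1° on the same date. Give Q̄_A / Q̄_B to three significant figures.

— Configuration A (φ=-21.3°):
Solar longitude: λ_s = 360° × (131 − 80)/365.25 = 50.267°.
sin δ = sin 23.44° × sin 50.267° = 0.30591, so δ = +17.813°.
cos H₀ = −tan(-21.3°) tan(+17.813°) = 0.1253, H₀ = 1.4452 rad.
Bracket: H₀ sin φ sin δ + cos φ cos δ sin H₀ = 1.4452×-0.36325×0.30591 + 0.93169×0.95206×0.99212 = -0.160593 + 0.880035 = 0.719442.
Q̄ = (S₀/π) × [bracket] = (1361/π) × 0.719442 = 311.68 W/m².
— Configuration B (φ=+7.1°):
cos H₀ = −tan(+7.1°) tan(+17.813°) = -0.0400, H₀ = 1.6108 rad.
Bracket: H₀ sin φ sin δ + cos φ cos δ sin H₀ = 1.6108×0.12360×0.30591 + 0.99233×0.95206×0.99920 = 0.060905 + 0.944002 = 1.004907.
Q̄ = (S₀/π) × [bracket] = (1361/π) × 1.004907 = 435.35 W/m².
Ratio Q̄_A / Q̄_B = 311.68 / 435.35 = 0.7159.

Q̄_A / Q̄_B ≈ 0.716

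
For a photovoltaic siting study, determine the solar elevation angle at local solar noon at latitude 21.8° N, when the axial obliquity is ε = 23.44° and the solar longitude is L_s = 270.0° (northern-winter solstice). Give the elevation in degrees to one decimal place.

44.8°

Solar declination: sin δ = sin ε · sin L_s = sin 23.44° × sin 270.0° = -0.39779, so δ = -23.440°.
At local noon the hour angle is zero, so the zenith angle equals |ϕ − δ| = |+21.8° − (-23.440°)| = 45.240°.
Elevation = 90° − 45.240° = 44.8°.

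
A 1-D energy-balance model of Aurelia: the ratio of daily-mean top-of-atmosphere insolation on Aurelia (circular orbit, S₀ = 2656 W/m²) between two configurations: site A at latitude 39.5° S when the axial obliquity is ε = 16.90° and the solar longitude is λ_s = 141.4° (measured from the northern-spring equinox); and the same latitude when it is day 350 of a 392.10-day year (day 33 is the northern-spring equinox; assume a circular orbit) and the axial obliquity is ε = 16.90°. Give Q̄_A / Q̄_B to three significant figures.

— Configuration A (φ=-39.5°):
Solar declination: sin δ = sin ε · sin λ_s = sin 16.90° × sin 141.4° = 0.18136, so δ = +10.449°.
cos H₀ = −tan(-39.5°) tan(+10.449°) = 0.1520, H₀ = 1.4182 rad.
Bracket: H₀ sin φ sin δ + cos φ cos δ sin H₀ = 1.4182×-0.63608×0.18136 + 0.77162×0.98342×0.98838 = -0.163603 + 0.750009 = 0.586406.
Q̄ = (S₀/π) × [bracket] = (2656/π) × 0.586406 = 495.77 W/m².
— Configuration B (φ=-39.5°):
Solar longitude: λ_s = 360° × (350 − 33)/392.10 = 291.048°.
sin δ = sin 16.90° × sin 291.048° = -0.27131, so δ = -15.742°.
cos H₀ = −tan(-39.5°) tan(-15.742°) = -0.2324, H₀ = 1.8053 rad.
Bracket: H₀ sin φ sin δ + cos φ cos δ sin H₀ = 1.8053×-0.63608×-0.27131 + 0.77162×0.96249×0.97263 = 0.311549 + 0.722349 = 1.033898.
Q̄ = (S₀/π) × [bracket] = (2656/π) × 1.033898 = 874.09 W/m².
Ratio Q̄_A / Q̄_B = 495.77 / 874.09 = 0.5672.

Q̄_A / Q̄_B ≈ 0.567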